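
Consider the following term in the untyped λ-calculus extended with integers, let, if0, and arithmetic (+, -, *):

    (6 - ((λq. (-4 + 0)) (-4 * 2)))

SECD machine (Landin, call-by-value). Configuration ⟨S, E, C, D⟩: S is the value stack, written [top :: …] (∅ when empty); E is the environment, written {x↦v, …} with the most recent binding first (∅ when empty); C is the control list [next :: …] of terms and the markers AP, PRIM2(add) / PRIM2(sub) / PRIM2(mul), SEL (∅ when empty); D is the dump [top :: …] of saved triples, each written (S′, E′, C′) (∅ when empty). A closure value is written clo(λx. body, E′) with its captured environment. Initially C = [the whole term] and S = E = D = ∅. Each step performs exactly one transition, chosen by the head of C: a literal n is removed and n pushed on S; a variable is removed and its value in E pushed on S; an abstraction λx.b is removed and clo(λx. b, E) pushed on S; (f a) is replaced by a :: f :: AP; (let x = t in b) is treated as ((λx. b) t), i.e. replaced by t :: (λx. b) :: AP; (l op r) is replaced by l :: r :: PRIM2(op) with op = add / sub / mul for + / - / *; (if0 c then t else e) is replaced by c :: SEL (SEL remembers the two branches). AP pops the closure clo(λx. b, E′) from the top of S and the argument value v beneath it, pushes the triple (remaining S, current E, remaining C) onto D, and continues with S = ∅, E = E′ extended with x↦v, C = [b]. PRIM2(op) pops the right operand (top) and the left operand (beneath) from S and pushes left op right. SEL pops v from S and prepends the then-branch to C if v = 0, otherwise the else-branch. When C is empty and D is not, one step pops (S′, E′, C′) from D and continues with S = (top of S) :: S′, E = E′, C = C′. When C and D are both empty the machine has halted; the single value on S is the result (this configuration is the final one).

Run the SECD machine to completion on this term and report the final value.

[0] <S=∅, E=∅, C=[(6 - ((λq. (-4 + 0)) (-4 * 2)))], D=∅>
[1] <S=∅, E=∅, C=[6 :: ((λq. (-4 + 0)) (-4 * 2)) :: PRIM2(sub)], D=∅>
[2] <S=[6], E=∅, C=[((λq. (-4 + 0)) (-4 * 2)) :: PRIM2(sub)], D=∅>
[3] <S=[6], E=∅, C=[(-4 * 2) :: (λq. (-4 + 0)) :: AP :: PRIM2(sub)], D=∅>
[4] <S=[6], E=∅, C=[-4 :: 2 :: PRIM2(mul) :: (λq. (-4 + 0)) :: AP :: PRIM2(sub)], D=∅>
[5] <S=[-4 :: 6], E=∅, C=[2 :: PRIM2(mul) :: (λq. (-4 + 0)) :: AP :: PRIM2(sub)], D=∅>
[6] <S=[2 :: -4 :: 6], E=∅, C=[PRIM2(mul) :: (λq. (-4 + 0)) :: AP :: PRIM2(sub)], D=∅>
[7] <S=[-8 :: 6], E=∅, C=[(λq. (-4 + 0)) :: AP :: PRIM2(sub)], D=∅>
[8] <S=[clo(λq. (-4 + 0), ∅) :: -8 :: 6], E=∅, C=[AP :: PRIM2(sub)], D=∅>
[9] <S=∅, E={q↦-8}, C=[(-4 + 0)], D=[([6], ∅, [PRIM2(sub)])]>
[10] <S=∅, E={q↦-8}, C=[-4 :: 0 :: PRIM2(add)], D=[([6], ∅, [PRIM2(sub)])]>
[11] <S=[-4], E={q↦-8}, C=[0 :: PRIM2(add)], D=[([6], ∅, [PRIM2(sub)])]>
[12] <S=[0 :: -4], E={q↦-8}, C=[PRIM2(add)], D=[([6], ∅, [PRIM2(sub)])]>
[13] <S=[-4], E={q↦-8}, C=∅, D=[([6], ∅, [PRIM2(sub)])]>
[14] <S=[-4 :: 6], E=∅, C=[PRIM2(sub)], D=∅>
[15] <S=[10], E=∅, C=∅, D=∅>
→ final value 10

Answer: 10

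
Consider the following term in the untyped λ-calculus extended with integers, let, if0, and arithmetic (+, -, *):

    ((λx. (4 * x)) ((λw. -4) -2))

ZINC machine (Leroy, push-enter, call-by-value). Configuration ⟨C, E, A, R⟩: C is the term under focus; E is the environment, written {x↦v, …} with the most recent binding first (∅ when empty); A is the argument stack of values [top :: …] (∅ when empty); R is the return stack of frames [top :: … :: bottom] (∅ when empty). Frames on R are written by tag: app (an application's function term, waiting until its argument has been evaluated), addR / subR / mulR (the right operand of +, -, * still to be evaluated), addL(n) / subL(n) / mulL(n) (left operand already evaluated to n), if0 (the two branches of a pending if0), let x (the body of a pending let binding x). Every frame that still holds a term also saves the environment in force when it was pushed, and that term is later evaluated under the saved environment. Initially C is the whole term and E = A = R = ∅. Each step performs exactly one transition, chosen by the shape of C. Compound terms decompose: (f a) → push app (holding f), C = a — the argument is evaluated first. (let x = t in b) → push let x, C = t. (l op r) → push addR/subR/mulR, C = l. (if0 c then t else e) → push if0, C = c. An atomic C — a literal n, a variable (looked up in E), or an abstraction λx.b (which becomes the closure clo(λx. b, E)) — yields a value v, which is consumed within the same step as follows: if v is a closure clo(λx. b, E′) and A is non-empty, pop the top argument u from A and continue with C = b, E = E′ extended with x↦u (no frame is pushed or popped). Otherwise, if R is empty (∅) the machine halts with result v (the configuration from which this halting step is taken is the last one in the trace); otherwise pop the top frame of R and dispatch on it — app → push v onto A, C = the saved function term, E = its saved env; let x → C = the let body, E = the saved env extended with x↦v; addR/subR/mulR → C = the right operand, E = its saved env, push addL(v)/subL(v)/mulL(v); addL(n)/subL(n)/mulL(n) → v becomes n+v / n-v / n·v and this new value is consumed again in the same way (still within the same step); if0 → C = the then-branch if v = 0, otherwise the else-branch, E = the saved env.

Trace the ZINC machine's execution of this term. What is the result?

step 0: <C=((λx. (4 * x)) ((λw. -4) -2)), E=∅, A=∅, R=∅>
step 1: <C=((λw. -4) -2), E=∅, A=∅, R=[app]>
step 2: <C=-2, E=∅, A=∅, R=[app :: app]>
step 3: <C=(λw. -4), E=∅, A=[-2], R=[app]>
step 4: <C=-4, E={w↦-2}, A=∅, R=[app]>
step 5: <C=(λx. (4 * x)), E=∅, A=[-4], R=∅>
step 6: <C=(4 * x), E={x↦-4}, A=∅, R=∅>
step 7: <C=4, E={x↦-4}, A=∅, R=[mulR]>
step 8: <C=x, E={x↦-4}, A=∅, R=[mulL(4)]>
→ final value -16

Answer: -16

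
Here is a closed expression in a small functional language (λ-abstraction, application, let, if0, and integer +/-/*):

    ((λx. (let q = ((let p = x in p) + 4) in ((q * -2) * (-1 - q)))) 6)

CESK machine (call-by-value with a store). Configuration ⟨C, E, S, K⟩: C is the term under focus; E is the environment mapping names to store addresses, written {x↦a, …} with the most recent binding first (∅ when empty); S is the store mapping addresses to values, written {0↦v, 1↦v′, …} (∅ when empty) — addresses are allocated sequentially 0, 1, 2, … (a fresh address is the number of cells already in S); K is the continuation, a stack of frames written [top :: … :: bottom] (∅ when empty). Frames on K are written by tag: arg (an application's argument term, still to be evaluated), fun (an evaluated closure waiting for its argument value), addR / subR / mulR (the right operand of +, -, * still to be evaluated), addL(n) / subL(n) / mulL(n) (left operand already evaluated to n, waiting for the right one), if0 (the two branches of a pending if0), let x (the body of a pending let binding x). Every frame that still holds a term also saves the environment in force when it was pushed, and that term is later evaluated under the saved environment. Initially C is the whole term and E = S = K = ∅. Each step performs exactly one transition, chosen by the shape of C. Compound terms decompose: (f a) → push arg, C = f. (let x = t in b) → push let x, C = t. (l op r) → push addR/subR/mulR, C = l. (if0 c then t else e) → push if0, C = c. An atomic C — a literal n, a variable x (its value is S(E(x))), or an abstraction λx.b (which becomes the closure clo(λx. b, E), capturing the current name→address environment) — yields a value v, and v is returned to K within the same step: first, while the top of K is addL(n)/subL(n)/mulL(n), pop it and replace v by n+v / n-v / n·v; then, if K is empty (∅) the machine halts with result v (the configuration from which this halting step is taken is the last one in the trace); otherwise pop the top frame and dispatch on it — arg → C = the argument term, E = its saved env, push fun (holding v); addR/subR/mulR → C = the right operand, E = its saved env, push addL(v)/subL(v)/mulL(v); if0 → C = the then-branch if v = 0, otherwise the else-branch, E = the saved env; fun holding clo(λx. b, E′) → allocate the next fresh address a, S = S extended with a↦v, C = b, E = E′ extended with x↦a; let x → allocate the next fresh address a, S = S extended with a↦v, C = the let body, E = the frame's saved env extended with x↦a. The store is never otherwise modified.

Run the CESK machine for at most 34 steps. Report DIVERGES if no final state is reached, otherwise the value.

[0] ⟨C=((λx. (let q = ((let p = x in p) + 4) in ((q * -2) * (-1 - q)))) 6); E=∅; S=∅; K=∅⟩
[1] ⟨C=(λx. (let q = ((let p = x in p) + 4) in ((q * -2) * (-1 - q)))); E=∅; S=∅; K=[arg]⟩
[2] ⟨C=6; E=∅; S=∅; K=[fun]⟩
[3] ⟨C=(let q = ((let p = x in p) + 4) in ((q * -2) * (-1 - q))); E={x↦0}; S={0↦6}; K=∅⟩
[4] ⟨C=((let p = x in p) + 4); E={x↦0}; S={0↦6}; K=[let q]⟩
[5] ⟨C=(let p = x in p); E={x↦0}; S={0↦6}; K=[addR :: let q]⟩
[6] ⟨C=x; E={x↦0}; S={0↦6}; K=[let p :: addR :: let q]⟩
[7] ⟨C=p; E={p↦1, x↦0}; S={0↦6, 1↦6}; K=[addR :: let q]⟩
[8] ⟨C=4; E={x↦0}; S={0↦6, 1↦6}; K=[addL(6) :: let q]⟩
[9] ⟨C=((q * -2) * (-1 - q)); E={q↦2, x↦0}; S={0↦6, 1↦6, 2↦10}; K=∅⟩
[10] ⟨C=(q * -2); E={q↦2, x↦0}; S={0↦6, 1↦6, 2↦10}; K=[mulR]⟩
[11] ⟨C=q; E={q↦2, x↦0}; S={0↦6, 1↦6, 2↦10}; K=[mulR :: mulR]⟩
[12] ⟨C=-2; E={q↦2, x↦0}; S={0↦6, 1↦6, 2↦10}; K=[mulL(10) :: mulR]⟩
[13] ⟨C=(-1 - q); E={q↦2, x↦0}; S={0↦6, 1↦6, 2↦10}; K=[mulL(-20)]⟩
[14] ⟨C=-1; E={q↦2, x↦0}; S={0↦6, 1↦6, 2↦10}; K=[subR :: mulL(-20)]⟩
[15] ⟨C=q; E={q↦2, x↦0}; S={0↦6, 1↦6, 2↦10}; K=[subL(-1) :: mulL(-20)]⟩
→ final value 220

Answer: 220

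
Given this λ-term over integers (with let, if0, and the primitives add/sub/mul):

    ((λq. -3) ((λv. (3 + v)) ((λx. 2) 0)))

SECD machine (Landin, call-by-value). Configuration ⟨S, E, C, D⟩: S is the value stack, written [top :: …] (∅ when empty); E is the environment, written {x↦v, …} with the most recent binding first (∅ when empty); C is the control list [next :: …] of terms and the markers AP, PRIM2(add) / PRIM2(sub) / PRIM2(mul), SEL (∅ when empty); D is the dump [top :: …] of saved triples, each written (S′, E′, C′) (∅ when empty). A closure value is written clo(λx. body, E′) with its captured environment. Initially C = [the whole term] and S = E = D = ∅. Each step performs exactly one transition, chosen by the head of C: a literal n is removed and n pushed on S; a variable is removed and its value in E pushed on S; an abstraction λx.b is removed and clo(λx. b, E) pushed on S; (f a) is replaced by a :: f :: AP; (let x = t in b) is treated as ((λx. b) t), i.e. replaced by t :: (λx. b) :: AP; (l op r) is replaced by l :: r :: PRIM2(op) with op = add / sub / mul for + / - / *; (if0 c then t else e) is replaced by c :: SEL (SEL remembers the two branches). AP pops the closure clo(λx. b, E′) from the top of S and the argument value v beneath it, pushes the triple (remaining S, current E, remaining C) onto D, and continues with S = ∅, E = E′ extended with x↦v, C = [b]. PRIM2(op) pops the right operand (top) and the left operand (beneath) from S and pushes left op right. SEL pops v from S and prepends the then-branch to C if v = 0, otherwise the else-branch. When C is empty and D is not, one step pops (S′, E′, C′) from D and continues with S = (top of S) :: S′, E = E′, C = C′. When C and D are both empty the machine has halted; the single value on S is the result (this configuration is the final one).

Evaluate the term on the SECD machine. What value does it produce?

Answer: -3

Machine steps:
[0] ⟨S=∅; E=∅; C=[((λq. -3) ((λv. (3 + v)) ((λx. 2) 0)))]; D=∅⟩
[1] ⟨S=∅; E=∅; C=[((λv. (3 + v)) ((λx. 2) 0)) :: (λq. -3) :: AP]; D=∅⟩
[2] ⟨S=∅; E=∅; C=[((λx. 2) 0) :: (λv. (3 + v)) :: AP :: (λq. -3) :: AP]; D=∅⟩
[3] ⟨S=∅; E=∅; C=[0 :: (λx. 2) :: AP :: (λv. (3 + v)) :: AP :: (λq. -3) :: AP]; D=∅⟩
[4] ⟨S=[0]; E=∅; C=[(λx. 2) :: AP :: (λv. (3 + v)) :: AP :: (λq. -3) :: AP]; D=∅⟩
[5] ⟨S=[clo(λx. 2, ∅) :: 0]; E=∅; C=[AP :: (λv. (3 + v)) :: AP :: (λq. -3) :: AP]; D=∅⟩
[6] ⟨S=∅; E={x↦0}; C=[2]; D=[(∅, ∅, [(λv. (3 + v)) :: AP :: (λq. -3) :: AP])]⟩
[7] ⟨S=[2]; E={x↦0}; C=∅; D=[(∅, ∅, [(λv. (3 + v)) :: AP :: (λq. -3) :: AP])]⟩
[8] ⟨S=[2]; E=∅; C=[(λv. (3 + v)) :: AP :: (λq. -3) :: AP]; D=∅⟩
[9] ⟨S=[clo(λv. (3 + v), ∅) :: 2]; E=∅; C=[AP :: (λq. -3) :: AP]; D=∅⟩
[10] ⟨S=∅; E={v↦2}; C=[(3 + v)]; D=[(∅, ∅, [(λq. -3) :: AP])]⟩
[11] ⟨S=∅; E={v↦2}; C=[3 :: v :: PRIM2(add)]; D=[(∅, ∅, [(λq. -3) :: AP])]⟩
[12] ⟨S=[3]; E={v↦2}; C=[v :: PRIM2(add)]; D=[(∅, ∅, [(λq. -3) :: AP])]⟩
[13] ⟨S=[2 :: 3]; E={v↦2}; C=[PRIM2(add)]; D=[(∅, ∅, [(λq. -3) :: AP])]⟩
[14] ⟨S=[5]; E={v↦2}; C=∅; D=[(∅, ∅, [(λq. -3) :: AP])]⟩
[15] ⟨S=[5]; E=∅; C=[(λq. -3) :: AP]; D=∅⟩
[16] ⟨S=[clo(λq. -3, ∅) :: 5]; E=∅; C=[AP]; D=∅⟩
[17] ⟨S=∅; E={q↦5}; C=[-3]; D=[(∅, ∅, ∅)]⟩
[18] ⟨S=[-3]; E={q↦5}; C=∅; D=[(∅, ∅, ∅)]⟩
[19] ⟨S=[-3]; E=∅; C=∅; D=∅⟩
→ final value -3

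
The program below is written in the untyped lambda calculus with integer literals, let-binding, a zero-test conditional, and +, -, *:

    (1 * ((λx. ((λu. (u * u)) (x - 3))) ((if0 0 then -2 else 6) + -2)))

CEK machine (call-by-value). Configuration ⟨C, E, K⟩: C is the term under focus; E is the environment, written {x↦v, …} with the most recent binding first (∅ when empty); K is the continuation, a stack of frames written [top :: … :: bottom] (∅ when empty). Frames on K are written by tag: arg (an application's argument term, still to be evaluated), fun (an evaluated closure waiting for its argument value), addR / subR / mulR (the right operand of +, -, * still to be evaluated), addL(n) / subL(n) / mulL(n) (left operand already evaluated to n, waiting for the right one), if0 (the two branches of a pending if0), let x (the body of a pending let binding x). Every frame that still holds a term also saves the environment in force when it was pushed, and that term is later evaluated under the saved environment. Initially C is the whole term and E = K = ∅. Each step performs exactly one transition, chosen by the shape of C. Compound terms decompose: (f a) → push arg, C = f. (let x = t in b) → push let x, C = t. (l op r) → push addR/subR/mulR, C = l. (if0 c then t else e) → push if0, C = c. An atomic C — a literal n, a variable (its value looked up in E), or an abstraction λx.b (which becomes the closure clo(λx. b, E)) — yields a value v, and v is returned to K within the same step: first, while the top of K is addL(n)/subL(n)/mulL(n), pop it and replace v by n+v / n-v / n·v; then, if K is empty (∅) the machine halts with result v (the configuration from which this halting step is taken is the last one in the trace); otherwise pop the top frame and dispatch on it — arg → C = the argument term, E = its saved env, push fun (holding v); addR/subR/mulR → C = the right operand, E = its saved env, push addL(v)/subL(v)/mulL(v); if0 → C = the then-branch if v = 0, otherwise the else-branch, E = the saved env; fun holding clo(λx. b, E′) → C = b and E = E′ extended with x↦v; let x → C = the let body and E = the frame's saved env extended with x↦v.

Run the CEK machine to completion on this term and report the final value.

Answer: 49

Execution trace:
0. <C=(1 * ((λx. ((λu. (u * u)) (x - 3))) ((if0 0 then -2 else 6) + -2))), E=∅, K=∅>
1. <C=1, E=∅, K=[mulR]>
2. <C=((λx. ((λu. (u * u)) (x - 3))) ((if0 0 then -2 else 6) + -2)), E=∅, K=[mulL(1)]>
3. <C=(λx. ((λu. (u * u)) (x - 3))), E=∅, K=[arg :: mulL(1)]>
4. <C=((if0 0 then -2 else 6) + -2), E=∅, K=[fun :: mulL(1)]>
5. <C=(if0 0 then -2 else 6), E=∅, K=[addR :: fun :: mulL(1)]>
6. <C=0, E=∅, K=[if0 :: addR :: fun :: mulL(1)]>
7. <C=-2, E=∅, K=[addR :: fun :: mulL(1)]>
8. <C=-2, E=∅, K=[addL(-2) :: fun :: mulL(1)]>
9. <C=((λu. (u * u)) (x - 3)), E={x↦-4}, K=[mulL(1)]>
10. <C=(λu. (u * u)), E={x↦-4}, K=[arg :: mulL(1)]>
11. <C=(x - 3), E={x↦-4}, K=[fun :: mulL(1)]>
12. <C=x, E={x↦-4}, K=[subR :: fun :: mulL(1)]>
13. <C=3, E={x↦-4}, K=[subL(-4) :: fun :: mulL(1)]>
14. <C=(u * u), E={u↦-7, x↦-4}, K=[mulL(1)]>
15. <C=u, E={u↦-7, x↦-4}, K=[mulR :: mulL(1)]>
16. <C=u, E={u↦-7, x↦-4}, K=[mulL(-7) :: mulL(1)]>
→ final value 49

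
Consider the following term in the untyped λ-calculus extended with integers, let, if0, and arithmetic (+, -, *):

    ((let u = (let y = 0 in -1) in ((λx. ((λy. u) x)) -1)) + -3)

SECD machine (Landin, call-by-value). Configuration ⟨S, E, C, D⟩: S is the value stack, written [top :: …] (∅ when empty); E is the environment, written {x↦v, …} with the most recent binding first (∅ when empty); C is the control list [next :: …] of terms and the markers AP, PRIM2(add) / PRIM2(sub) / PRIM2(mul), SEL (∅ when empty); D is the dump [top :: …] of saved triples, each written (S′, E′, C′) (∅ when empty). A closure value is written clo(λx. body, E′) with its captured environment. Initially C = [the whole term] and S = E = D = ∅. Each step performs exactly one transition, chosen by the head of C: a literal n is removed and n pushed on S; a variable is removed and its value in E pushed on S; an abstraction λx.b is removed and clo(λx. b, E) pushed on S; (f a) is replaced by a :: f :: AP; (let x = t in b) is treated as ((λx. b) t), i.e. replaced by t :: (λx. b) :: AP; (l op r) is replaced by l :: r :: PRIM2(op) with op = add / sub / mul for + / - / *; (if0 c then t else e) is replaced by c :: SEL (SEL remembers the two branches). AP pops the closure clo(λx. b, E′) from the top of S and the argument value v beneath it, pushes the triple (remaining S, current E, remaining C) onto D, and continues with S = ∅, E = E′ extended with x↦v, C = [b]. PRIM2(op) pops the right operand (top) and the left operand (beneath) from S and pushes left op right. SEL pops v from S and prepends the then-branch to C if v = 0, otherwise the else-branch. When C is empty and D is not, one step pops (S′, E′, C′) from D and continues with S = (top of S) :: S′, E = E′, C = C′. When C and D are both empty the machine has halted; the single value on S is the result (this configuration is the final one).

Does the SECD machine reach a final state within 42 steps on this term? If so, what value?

Answer: -4

Execution trace:
[0] ⟨S=∅; E=∅; C=[((let u = (let y = 0 in -1) in ((λx. ((λy. u) x)) -1)) + -3)]; D=∅⟩
[1] ⟨S=∅; E=∅; C=[(let u = (let y = 0 in -1) in ((λx. ((λy. u) x)) -1)) :: -3 :: PRIM2(add)]; D=∅⟩
[2] ⟨S=∅; E=∅; C=[(let y = 0 in -1) :: (λu. ((λx. ((λy. u) x)) -1)) :: AP :: -3 :: PRIM2(add)]; D=∅⟩
[3] ⟨S=∅; E=∅; C=[0 :: (λy. -1) :: AP :: (λu. ((λx. ((λy. u) x)) -1)) :: AP :: -3 :: PRIM2(add)]; D=∅⟩
[4] ⟨S=[0]; E=∅; C=[(λy. -1) :: AP :: (λu. ((λx. ((λy. u) x)) -1)) :: AP :: -3 :: PRIM2(add)]; D=∅⟩
[5] ⟨S=[clo(λy. -1, ∅) :: 0]; E=∅; C=[AP :: (λu. ((λx. ((λy. u) x)) -1)) :: AP :: -3 :: PRIM2(add)]; D=∅⟩
[6] ⟨S=∅; E={y↦0}; C=[-1]; D=[(∅, ∅, [(λu. ((λx. ((λy. u) x)) -1)) :: AP :: -3 :: PRIM2(add)])]⟩
[7] ⟨S=[-1]; E={y↦0}; C=∅; D=[(∅, ∅, [(λu. ((λx. ((λy. u) x)) -1)) :: AP :: -3 :: PRIM2(add)])]⟩
[8] ⟨S=[-1]; E=∅; C=[(λu. ((λx. ((λy. u) x)) -1)) :: AP :: -3 :: PRIM2(add)]; D=∅⟩
[9] ⟨S=[clo(λu. ((λx. ((λy. u) x)) -1), ∅) :: -1]; E=∅; C=[AP :: -3 :: PRIM2(add)]; D=∅⟩
[10] ⟨S=∅; E={u↦-1}; C=[((λx. ((λy. u) x)) -1)]; D=[(∅, ∅, [-3 :: PRIM2(add)])]⟩
[11] ⟨S=∅; E={u↦-1}; C=[-1 :: (λx. ((λy. u) x)) :: AP]; D=[(∅, ∅, [-3 :: PRIM2(add)])]⟩
[12] ⟨S=[-1]; E={u↦-1}; C=[(λx. ((λy. u) x)) :: AP]; D=[(∅, ∅, [-3 :: PRIM2(add)])]⟩
[13] ⟨S=[clo(λx. ((λy. u) x), {u↦-1}) :: -1]; E={u↦-1}; C=[AP]; D=[(∅, ∅, [-3 :: PRIM2(add)])]⟩
[14] ⟨S=∅; E={x↦-1, u↦-1}; C=[((λy. u) x)]; D=[(∅, {u↦-1}, ∅) :: (∅, ∅, [-3 :: PRIM2(add)])]⟩
[15] ⟨S=∅; E={x↦-1, u↦-1}; C=[x :: (λy. u) :: AP]; D=[(∅, {u↦-1}, ∅) :: (∅, ∅, [-3 :: PRIM2(add)])]⟩
[16] ⟨S=[-1]; E={x↦-1, u↦-1}; C=[(λy. u) :: AP]; D=[(∅, {u↦-1}, ∅) :: (∅, ∅, [-3 :: PRIM2(add)])]⟩
[17] ⟨S=[clo(λy. u, {x↦-1, u↦-1}) :: -1]; E={x↦-1, u↦-1}; C=[AP]; D=[(∅, {u↦-1}, ∅) :: (∅, ∅, [-3 :: PRIM2(add)])]⟩
[18] ⟨S=∅; E={y↦-1, x↦-1, u↦-1}; C=[u]; D=[(∅, {x↦-1, u↦-1}, ∅) :: (∅, {u↦-1}, ∅) :: (∅, ∅, [-3 :: PRIM2(add)])]⟩
[19] ⟨S=[-1]; E={y↦-1, x↦-1, u↦-1}; C=∅; D=[(∅, {x↦-1, u↦-1}, ∅) :: (∅, {u↦-1}, ∅) :: (∅, ∅, [-3 :: PRIM2(add)])]⟩
[20] ⟨S=[-1]; E={x↦-1, u↦-1}; C=∅; D=[(∅, {u↦-1}, ∅) :: (∅, ∅, [-3 :: PRIM2(add)])]⟩
[21] ⟨S=[-1]; E={u↦-1}; C=∅; D=[(∅, ∅, [-3 :: PRIM2(add)])]⟩
[22] ⟨S=[-1]; E=∅; C=[-3 :: PRIM2(add)]; D=∅⟩
[23] ⟨S=[-3 :: -1]; E=∅; C=[PRIM2(add)]; D=∅⟩
[24] ⟨S=[-4]; E=∅; C=∅; D=∅⟩
→ final value -4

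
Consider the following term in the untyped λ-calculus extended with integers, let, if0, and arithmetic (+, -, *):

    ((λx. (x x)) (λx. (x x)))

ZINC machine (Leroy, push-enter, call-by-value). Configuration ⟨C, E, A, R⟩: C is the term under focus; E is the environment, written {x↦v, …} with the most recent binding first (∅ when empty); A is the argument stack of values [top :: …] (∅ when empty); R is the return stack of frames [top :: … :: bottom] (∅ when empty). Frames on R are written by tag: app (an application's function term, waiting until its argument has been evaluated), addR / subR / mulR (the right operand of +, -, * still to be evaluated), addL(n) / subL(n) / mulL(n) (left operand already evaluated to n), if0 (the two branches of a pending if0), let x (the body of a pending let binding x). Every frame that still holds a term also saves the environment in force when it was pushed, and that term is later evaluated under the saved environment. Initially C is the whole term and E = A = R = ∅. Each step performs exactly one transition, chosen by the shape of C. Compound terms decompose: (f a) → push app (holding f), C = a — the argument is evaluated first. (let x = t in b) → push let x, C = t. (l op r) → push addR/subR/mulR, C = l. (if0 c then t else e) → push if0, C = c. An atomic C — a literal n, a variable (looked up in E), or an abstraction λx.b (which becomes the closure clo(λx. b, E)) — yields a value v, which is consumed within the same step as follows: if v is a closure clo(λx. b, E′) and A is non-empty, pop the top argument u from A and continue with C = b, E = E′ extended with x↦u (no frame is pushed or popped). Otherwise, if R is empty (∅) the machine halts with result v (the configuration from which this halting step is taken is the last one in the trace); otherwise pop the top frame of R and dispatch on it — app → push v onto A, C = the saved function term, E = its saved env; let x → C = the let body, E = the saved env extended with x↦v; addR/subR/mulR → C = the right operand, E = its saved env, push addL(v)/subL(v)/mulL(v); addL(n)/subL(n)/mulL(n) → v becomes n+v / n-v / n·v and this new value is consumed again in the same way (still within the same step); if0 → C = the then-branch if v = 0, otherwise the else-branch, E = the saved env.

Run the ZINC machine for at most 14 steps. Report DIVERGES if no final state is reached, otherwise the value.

step 0: <C=((λx. (x x)) (λx. (x x))), E=∅, A=∅, R=∅>
step 1: <C=(λx. (x x)), E=∅, A=∅, R=[app]>
step 2: <C=(λx. (x x)), E=∅, A=[clo(λx. (x x), ∅)], R=∅>
step 3: <C=(x x), E={x↦clo(λx. (x x), ∅)}, A=∅, R=∅>
step 4: <C=x, E={x↦clo(λx. (x x), ∅)}, A=∅, R=[app]>
step 5: <C=x, E={x↦clo(λx. (x x), ∅)}, A=[clo(λx. (x x), ∅)], R=∅>
… configuration repeats with period 3 (steps 3–5 recur indefinitely) …

Answer: DIVERGES (no final state within 14 steps)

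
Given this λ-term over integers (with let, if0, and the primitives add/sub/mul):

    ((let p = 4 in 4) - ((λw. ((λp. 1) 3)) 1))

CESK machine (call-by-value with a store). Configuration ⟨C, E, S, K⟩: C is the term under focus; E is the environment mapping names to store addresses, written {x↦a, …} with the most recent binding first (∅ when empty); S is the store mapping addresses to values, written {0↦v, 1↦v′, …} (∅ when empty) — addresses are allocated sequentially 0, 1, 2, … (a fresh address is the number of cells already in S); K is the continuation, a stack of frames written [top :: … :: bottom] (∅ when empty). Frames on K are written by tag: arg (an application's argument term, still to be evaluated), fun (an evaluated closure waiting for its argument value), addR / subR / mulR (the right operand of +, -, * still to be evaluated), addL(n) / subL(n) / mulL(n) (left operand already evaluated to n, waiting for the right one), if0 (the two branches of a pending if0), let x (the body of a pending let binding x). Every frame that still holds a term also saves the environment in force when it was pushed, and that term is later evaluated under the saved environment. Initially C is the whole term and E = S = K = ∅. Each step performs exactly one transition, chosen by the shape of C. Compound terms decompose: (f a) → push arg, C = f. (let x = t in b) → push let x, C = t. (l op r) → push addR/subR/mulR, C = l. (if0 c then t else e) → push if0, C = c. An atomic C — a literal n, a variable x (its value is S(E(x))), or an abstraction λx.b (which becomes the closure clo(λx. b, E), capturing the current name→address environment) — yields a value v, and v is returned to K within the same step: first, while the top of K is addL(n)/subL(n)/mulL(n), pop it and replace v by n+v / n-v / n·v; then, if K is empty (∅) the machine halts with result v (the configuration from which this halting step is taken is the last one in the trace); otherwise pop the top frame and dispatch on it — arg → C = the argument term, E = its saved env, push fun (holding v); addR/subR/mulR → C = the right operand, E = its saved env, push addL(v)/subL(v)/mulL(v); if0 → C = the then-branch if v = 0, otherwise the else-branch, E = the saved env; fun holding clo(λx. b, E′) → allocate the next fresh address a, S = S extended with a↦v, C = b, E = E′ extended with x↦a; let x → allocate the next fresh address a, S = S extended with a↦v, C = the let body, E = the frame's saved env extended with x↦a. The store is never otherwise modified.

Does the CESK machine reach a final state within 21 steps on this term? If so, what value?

Answer: 3

Derivation:
[0] ⟨C=((let p = 4 in 4) - ((λw. ((λp. 1) 3)) 1)); E=∅; S=∅; K=∅⟩
[1] ⟨C=(let p = 4 in 4); E=∅; S=∅; K=[subR]⟩
[2] ⟨C=4; E=∅; S=∅; K=[let p :: subR]⟩
[3] ⟨C=4; E={p↦0}; S={0↦4}; K=[subR]⟩
[4] ⟨C=((λw. ((λp. 1) 3)) 1); E=∅; S={0↦4}; K=[subL(4)]⟩
[5] ⟨C=(λw. ((λp. 1) 3)); E=∅; S={0↦4}; K=[arg :: subL(4)]⟩
[6] ⟨C=1; E=∅; S={0↦4}; K=[fun :: subL(4)]⟩
[7] ⟨C=((λp. 1) 3); E={w↦1}; S={0↦4, 1↦1}; K=[subL(4)]⟩
[8] ⟨C=(λp. 1); E={w↦1}; S={0↦4, 1↦1}; K=[arg :: subL(4)]⟩
[9] ⟨C=3; E={w↦1}; S={0↦4, 1↦1}; K=[fun :: subL(4)]⟩
[10] ⟨C=1; E={p↦2, w↦1}; S={0↦4, 1↦1, 2↦3}; K=[subL(4)]⟩
→ final value 3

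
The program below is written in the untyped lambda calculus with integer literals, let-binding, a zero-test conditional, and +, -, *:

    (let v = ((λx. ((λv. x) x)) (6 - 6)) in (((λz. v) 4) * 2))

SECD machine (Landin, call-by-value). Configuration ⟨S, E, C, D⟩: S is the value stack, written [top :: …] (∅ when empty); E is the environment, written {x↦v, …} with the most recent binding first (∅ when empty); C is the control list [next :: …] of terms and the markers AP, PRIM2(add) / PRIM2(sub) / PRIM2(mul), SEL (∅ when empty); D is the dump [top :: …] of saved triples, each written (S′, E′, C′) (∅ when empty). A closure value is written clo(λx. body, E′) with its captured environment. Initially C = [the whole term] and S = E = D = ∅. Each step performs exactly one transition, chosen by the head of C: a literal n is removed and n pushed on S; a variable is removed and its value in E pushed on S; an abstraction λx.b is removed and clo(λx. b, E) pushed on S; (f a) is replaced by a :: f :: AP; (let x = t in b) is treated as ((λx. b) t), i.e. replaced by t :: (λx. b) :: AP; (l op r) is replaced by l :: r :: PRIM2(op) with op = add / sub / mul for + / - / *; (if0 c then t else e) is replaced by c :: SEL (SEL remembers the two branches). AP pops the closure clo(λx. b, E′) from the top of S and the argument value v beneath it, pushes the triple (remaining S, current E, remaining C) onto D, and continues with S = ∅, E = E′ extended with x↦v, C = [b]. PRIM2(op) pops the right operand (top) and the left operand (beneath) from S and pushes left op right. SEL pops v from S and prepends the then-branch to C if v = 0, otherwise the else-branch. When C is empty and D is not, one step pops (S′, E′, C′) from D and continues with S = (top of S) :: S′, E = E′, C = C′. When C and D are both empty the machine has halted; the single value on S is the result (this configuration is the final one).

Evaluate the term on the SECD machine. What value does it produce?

[0] ⟨S=∅; E=∅; C=[(let v = ((λx. ((λv. x) x)) (6 - 6)) in (((λz. v) 4) * 2))]; D=∅⟩
[1] ⟨S=∅; E=∅; C=[((λx. ((λv. x) x)) (6 - 6)) :: (λv. (((λz. v) 4) * 2)) :: AP]; D=∅⟩
[2] ⟨S=∅; E=∅; C=[(6 - 6) :: (λx. ((λv. x) x)) :: AP :: (λv. (((λz. v) 4) * 2)) :: AP]; D=∅⟩
[3] ⟨S=∅; E=∅; C=[6 :: 6 :: PRIM2(sub) :: (λx. ((λv. x) x)) :: AP :: (λv. (((λz. v) 4) * 2)) :: AP]; D=∅⟩
[4] ⟨S=[6]; E=∅; C=[6 :: PRIM2(sub) :: (λx. ((λv. x) x)) :: AP :: (λv. (((λz. v) 4) * 2)) :: AP]; D=∅⟩
[5] ⟨S=[6 :: 6]; E=∅; C=[PRIM2(sub) :: (λx. ((λv. x) x)) :: AP :: (λv. (((λz. v) 4) * 2)) :: AP]; D=∅⟩
[6] ⟨S=[0]; E=∅; C=[(λx. ((λv. x) x)) :: AP :: (λv. (((λz. v) 4) * 2)) :: AP]; D=∅⟩
[7] ⟨S=[clo(λx. ((λv. x) x), ∅) :: 0]; E=∅; C=[AP :: (λv. (((λz. v) 4) * 2)) :: AP]; D=∅⟩
[8] ⟨S=∅; E={x↦0}; C=[((λv. x) x)]; D=[(∅, ∅, [(λv. (((λz. v) 4) * 2)) :: AP])]⟩
[9] ⟨S=∅; E={x↦0}; C=[x :: (λv. x) :: AP]; D=[(∅, ∅, [(λv. (((λz. v) 4) * 2)) :: AP])]⟩
[10] ⟨S=[0]; E={x↦0}; C=[(λv. x) :: AP]; D=[(∅, ∅, [(λv. (((λz. v) 4) * 2)) :: AP])]⟩
[11] ⟨S=[clo(λv. x, {x↦0}) :: 0]; E={x↦0}; C=[AP]; D=[(∅, ∅, [(λv. (((λz. v) 4) * 2)) :: AP])]⟩
[12] ⟨S=∅; E={v↦0, x↦0}; C=[x]; D=[(∅, {x↦0}, ∅) :: (∅, ∅, [(λv. (((λz. v) 4) * 2)) :: AP])]⟩
[13] ⟨S=[0]; E={v↦0, x↦0}; C=∅; D=[(∅, {x↦0}, ∅) :: (∅, ∅, [(λv. (((λz. v) 4) * 2)) :: AP])]⟩
[14] ⟨S=[0]; E={x↦0}; C=∅; D=[(∅, ∅, [(λv. (((λz. v) 4) * 2)) :: AP])]⟩
[15] ⟨S=[0]; E=∅; C=[(λv. (((λz. v) 4) * 2)) :: AP]; D=∅⟩
[16] ⟨S=[clo(λv. (((λz. v) 4) * 2), ∅) :: 0]; E=∅; C=[AP]; D=∅⟩
[17] ⟨S=∅; E={v↦0}; C=[(((λz. v) 4) * 2)]; D=[(∅, ∅, ∅)]⟩
[18] ⟨S=∅; E={v↦0}; C=[((λz. v) 4) :: 2 :: PRIM2(mul)]; D=[(∅, ∅, ∅)]⟩
[19] ⟨S=∅; E={v↦0}; C=[4 :: (λz. v) :: AP :: 2 :: PRIM2(mul)]; D=[(∅, ∅, ∅)]⟩
[20] ⟨S=[4]; E={v↦0}; C=[(λz. v) :: AP :: 2 :: PRIM2(mul)]; D=[(∅, ∅, ∅)]⟩
[21] ⟨S=[clo(λz. v, {v↦0}) :: 4]; E={v↦0}; C=[AP :: 2 :: PRIM2(mul)]; D=[(∅, ∅, ∅)]⟩
[22] ⟨S=∅; E={z↦4, v↦0}; C=[v]; D=[(∅, {v↦0}, [2 :: PRIM2(mul)]) :: (∅, ∅, ∅)]⟩
[23] ⟨S=[0]; E={z↦4, v↦0}; C=∅; D=[(∅, {v↦0}, [2 :: PRIM2(mul)]) :: (∅, ∅, ∅)]⟩
[24] ⟨S=[0]; E={v↦0}; C=[2 :: PRIM2(mul)]; D=[(∅, ∅, ∅)]⟩
[25] ⟨S=[2 :: 0]; E={v↦0}; C=[PRIM2(mul)]; D=[(∅, ∅, ∅)]⟩
[26] ⟨S=[0]; E={v↦0}; C=∅; D=[(∅, ∅, ∅)]⟩
[27] ⟨S=[0]; E=∅; C=∅; D=∅⟩
→ final value 0

Answer: 0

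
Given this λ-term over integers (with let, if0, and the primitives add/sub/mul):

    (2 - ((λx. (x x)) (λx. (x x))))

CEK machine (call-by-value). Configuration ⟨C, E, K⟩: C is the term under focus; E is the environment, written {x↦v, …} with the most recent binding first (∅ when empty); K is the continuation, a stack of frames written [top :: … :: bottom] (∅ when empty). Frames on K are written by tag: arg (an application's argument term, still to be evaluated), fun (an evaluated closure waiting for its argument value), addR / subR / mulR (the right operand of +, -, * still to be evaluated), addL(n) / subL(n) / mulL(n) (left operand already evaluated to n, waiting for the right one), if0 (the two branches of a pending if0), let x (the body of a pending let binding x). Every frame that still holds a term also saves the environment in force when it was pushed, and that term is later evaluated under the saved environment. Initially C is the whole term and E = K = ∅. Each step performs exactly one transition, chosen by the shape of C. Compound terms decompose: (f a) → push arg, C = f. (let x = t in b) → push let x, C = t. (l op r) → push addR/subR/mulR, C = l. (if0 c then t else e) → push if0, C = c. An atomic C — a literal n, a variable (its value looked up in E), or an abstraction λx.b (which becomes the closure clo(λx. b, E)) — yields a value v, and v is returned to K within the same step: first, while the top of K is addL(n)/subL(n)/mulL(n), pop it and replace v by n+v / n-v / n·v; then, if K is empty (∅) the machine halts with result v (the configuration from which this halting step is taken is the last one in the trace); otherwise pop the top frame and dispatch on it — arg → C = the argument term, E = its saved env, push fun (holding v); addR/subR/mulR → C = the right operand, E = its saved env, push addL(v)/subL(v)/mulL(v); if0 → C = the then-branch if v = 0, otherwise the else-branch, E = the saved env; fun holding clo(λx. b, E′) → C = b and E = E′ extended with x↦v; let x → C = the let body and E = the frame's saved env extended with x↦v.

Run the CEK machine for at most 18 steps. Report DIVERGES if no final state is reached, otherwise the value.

[0] <C=(2 - ((λx. (x x)) (λx. (x x)))), E=∅, K=∅>
[1] <C=2, E=∅, K=[subR]>
[2] <C=((λx. (x x)) (λx. (x x))), E=∅, K=[subL(2)]>
[3] <C=(λx. (x x)), E=∅, K=[arg :: subL(2)]>
[4] <C=(λx. (x x)), E=∅, K=[fun :: subL(2)]>
[5] <C=(x x), E={x↦clo(λx. (x x), ∅)}, K=[subL(2)]>
[6] <C=x, E={x↦clo(λx. (x x), ∅)}, K=[arg :: subL(2)]>
[7] <C=x, E={x↦clo(λx. (x x), ∅)}, K=[fun :: subL(2)]>
… configuration repeats with period 3 (steps 5–7 recur indefinitely) …

Answer: DIVERGES (no final state within 18 steps)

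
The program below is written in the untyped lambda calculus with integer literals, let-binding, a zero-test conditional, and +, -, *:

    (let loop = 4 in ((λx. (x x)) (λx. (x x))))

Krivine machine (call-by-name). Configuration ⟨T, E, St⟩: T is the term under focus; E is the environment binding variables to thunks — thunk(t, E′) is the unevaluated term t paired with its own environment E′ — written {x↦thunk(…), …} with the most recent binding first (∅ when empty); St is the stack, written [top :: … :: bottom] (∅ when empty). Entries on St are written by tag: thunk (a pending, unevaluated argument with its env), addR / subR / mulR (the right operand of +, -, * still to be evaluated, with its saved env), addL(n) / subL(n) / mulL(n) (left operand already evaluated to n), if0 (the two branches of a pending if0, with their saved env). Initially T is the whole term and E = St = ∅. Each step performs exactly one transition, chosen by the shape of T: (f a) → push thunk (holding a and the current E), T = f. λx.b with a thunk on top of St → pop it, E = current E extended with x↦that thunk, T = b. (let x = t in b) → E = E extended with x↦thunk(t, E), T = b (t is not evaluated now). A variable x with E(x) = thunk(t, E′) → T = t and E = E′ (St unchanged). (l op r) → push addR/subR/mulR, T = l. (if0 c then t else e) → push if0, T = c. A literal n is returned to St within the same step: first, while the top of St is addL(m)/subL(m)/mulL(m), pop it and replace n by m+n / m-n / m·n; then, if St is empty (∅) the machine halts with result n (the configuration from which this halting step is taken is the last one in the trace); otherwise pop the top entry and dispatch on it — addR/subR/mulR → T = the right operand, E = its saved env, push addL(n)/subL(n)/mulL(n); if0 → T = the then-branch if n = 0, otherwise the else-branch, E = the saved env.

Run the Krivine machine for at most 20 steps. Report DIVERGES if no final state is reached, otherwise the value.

Answer: DIVERGES (no final state within 20 steps)

Derivation:
[0] <T=(let loop = 4 in ((λx. (x x)) (λx. (x x)))), E=∅, St=∅>
[1] <T=((λx. (x x)) (λx. (x x))), E={loop↦thunk(4, ∅)}, St=∅>
[2] <T=(λx. (x x)), E={loop↦thunk(4, ∅)}, St=[thunk]>
[3] <T=(x x), E={x↦thunk((λx. (x x)), {loop↦thunk(4, ∅)}), loop↦thunk(4, ∅)}, St=∅>
[4] <T=x, E={x↦thunk((λx. (x x)), {loop↦thunk(4, ∅)}), loop↦thunk(4, ∅)}, St=[thunk]>
[5] <T=(λx. (x x)), E={loop↦thunk(4, ∅)}, St=[thunk]>
[6] <T=(x x), E={x↦thunk(x, {x↦thunk((λx. (x x)), {loop↦thunk(4, ∅)}), loop↦thunk(4, ∅)}), loop↦thunk(4, ∅)}, St=∅>
[7] <T=x, E={x↦thunk(x, {x↦thunk((λx. (x x)), {loop↦thunk(4, ∅)}), loop↦thunk(4, ∅)}), loop↦thunk(4, ∅)}, St=[thunk]>
[8] <T=x, E={x↦thunk((λx. (x x)), {loop↦thunk(4, ∅)}), loop↦thunk(4, ∅)}, St=[thunk]>
[9] <T=(λx. (x x)), E={loop↦thunk(4, ∅)}, St=[thunk]>
[10] <T=(x x), E={x↦thunk(x, {x↦thunk(x, {x↦thunk((λx. (x x)), {loop↦thunk(4, ∅)}), loop↦thunk(4, ∅)}), loop↦thunk(4, ∅)}), loop↦thunk(4, ∅)}, St=∅>
[11] <T=x, E={x↦thunk(x, {x↦thunk(x, {x↦thunk((λx. (x x)), {loop↦thunk(4, ∅)}), loop↦thunk(4, ∅)}), loop↦thunk(4, ∅)}), loop↦thunk(4, ∅)}, St=[thunk]>
[12] <T=x, E={x↦thunk(x, {x↦thunk((λx. (x x)), {loop↦thunk(4, ∅)}), loop↦thunk(4, ∅)}), loop↦thunk(4, ∅)}, St=[thunk]>
[13] <T=x, E={x↦thunk((λx. (x x)), {loop↦thunk(4, ∅)}), loop↦thunk(4, ∅)}, St=[thunk]>
[14] <T=(λx. (x x)), E={loop↦thunk(4, ∅)}, St=[thunk]>
[15] <T=(x x), E={x↦thunk(x, {x↦thunk(x, {x↦thunk(x, {x↦thunk((λx. (x x)), {loop↦thunk(4, ∅)}), loop↦thunk(4, ∅)}), loop↦thunk(4, ∅)}), loop↦thunk(4, ∅)}), loop↦thunk(4, ∅)}, St=∅>
[16] <T=x, E={x↦thunk(x, {x↦thunk(x, {x↦thunk(x, {x↦thunk((λx. (x x)), {loop↦thunk(4, ∅)}), loop↦thunk(4, ∅)}), loop↦thunk(4, ∅)}), loop↦thunk(4, ∅)}), loop↦thunk(4, ∅)}, St=[thunk]>
[17] <T=x, E={x↦thunk(x, {x↦thunk(x, {x↦thunk((λx. (x x)), {loop↦thunk(4, ∅)}), loop↦thunk(4, ∅)}), loop↦thunk(4, ∅)}), loop↦thunk(4, ∅)}, St=[thunk]>
[18] <T=x, E={x↦thunk(x, {x↦thunk((λx. (x x)), {loop↦thunk(4, ∅)}), loop↦thunk(4, ∅)}), loop↦thunk(4, ∅)}, St=[thunk]>
[19] <T=x, E={x↦thunk((λx. (x x)), {loop↦thunk(4, ∅)}), loop↦thunk(4, ∅)}, St=[thunk]>
[20] <T=(λx. (x x)), E={loop↦thunk(4, ∅)}, St=[thunk]>
→ 20 transitions taken and the configuration is still not final: no result within 20 steps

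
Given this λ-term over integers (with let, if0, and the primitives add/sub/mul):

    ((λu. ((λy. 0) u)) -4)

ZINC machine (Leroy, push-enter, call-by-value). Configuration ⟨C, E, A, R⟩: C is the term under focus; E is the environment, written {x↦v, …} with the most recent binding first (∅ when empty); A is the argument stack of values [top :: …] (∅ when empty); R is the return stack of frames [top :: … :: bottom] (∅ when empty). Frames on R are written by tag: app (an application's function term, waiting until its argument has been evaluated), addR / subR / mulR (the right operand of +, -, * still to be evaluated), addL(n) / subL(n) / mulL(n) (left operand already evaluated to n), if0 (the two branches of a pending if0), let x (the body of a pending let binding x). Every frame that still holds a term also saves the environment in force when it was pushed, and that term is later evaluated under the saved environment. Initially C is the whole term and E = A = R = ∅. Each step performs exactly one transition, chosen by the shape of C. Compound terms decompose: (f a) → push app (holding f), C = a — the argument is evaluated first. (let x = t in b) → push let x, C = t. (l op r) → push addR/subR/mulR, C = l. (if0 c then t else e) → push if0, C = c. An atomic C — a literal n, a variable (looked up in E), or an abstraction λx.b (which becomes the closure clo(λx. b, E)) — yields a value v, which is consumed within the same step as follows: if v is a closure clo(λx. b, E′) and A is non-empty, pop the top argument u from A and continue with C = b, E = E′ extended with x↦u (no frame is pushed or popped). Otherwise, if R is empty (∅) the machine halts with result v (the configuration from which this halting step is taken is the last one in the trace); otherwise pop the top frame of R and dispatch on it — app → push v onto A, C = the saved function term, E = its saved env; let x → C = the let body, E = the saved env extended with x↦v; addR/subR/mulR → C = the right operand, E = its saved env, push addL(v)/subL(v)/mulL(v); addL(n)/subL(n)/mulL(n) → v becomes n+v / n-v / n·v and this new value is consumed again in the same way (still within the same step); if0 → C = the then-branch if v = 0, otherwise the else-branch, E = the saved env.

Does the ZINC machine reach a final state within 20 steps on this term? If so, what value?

0. <C=((λu. ((λy. 0) u)) -4), E=∅, A=∅, R=∅>
1. <C=-4, E=∅, A=∅, R=[app]>
2. <C=(λu. ((λy. 0) u)), E=∅, A=[-4], R=∅>
3. <C=((λy. 0) u), E={u↦-4}, A=∅, R=∅>
4. <C=u, E={u↦-4}, A=∅, R=[app]>
5. <C=(λy. 0), E={u↦-4}, A=[-4], R=∅>
6. <C=0, E={y↦-4, u↦-4}, A=∅, R=∅>
→ final value 0

Answer: 0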